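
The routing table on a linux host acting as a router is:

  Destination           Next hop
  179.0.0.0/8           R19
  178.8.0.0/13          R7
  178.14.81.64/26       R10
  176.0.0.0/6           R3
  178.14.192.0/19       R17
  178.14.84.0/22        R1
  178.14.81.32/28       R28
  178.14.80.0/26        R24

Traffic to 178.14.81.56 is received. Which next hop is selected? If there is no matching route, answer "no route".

R7

Routes whose prefix contains 178.14.81.56:
  176.0.0.0/6 (176.0.0.0 - 179.255.255.255) -> R3
  178.8.0.0/13 (178.8.0.0 - 178.15.255.255) -> R7
More-specific entries that do NOT match:
  178.14.81.32/28 (178.14.81.32 - 178.14.81.47) does not contain 178.14.81.56
  178.14.81.64/26 (178.14.81.64 - 178.14.81.127) does not contain 178.14.81.56
  178.14.80.0/26 (178.14.80.0 - 178.14.80.63) does not contain 178.14.81.56
  178.14.84.0/22 (178.14.84.0 - 178.14.87.255) does not contain 178.14.81.56
  178.14.192.0/19 (178.14.192.0 - 178.14.223.255) does not contain 178.14.81.56
Longest matching prefix is /13 -> next hop R7.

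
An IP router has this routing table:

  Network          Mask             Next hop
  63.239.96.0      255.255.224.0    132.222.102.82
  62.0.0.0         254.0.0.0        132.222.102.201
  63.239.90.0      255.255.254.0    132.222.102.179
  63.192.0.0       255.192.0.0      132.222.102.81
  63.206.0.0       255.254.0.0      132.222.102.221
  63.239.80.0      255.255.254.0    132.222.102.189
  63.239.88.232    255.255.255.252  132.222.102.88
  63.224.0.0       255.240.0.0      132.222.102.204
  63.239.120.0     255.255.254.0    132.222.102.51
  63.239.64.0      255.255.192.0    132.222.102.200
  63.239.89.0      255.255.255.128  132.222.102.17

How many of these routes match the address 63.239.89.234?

4

Prefixes containing 63.239.89.234:
  62.0.0.0/7 (62.0.0.0 - 63.255.255.255)
  63.192.0.0/10 (63.192.0.0 - 63.255.255.255)
  63.224.0.0/12 (63.224.0.0 - 63.239.255.255)
  63.239.64.0/18 (63.239.64.0 - 63.239.127.255)
Total matching entries: 4.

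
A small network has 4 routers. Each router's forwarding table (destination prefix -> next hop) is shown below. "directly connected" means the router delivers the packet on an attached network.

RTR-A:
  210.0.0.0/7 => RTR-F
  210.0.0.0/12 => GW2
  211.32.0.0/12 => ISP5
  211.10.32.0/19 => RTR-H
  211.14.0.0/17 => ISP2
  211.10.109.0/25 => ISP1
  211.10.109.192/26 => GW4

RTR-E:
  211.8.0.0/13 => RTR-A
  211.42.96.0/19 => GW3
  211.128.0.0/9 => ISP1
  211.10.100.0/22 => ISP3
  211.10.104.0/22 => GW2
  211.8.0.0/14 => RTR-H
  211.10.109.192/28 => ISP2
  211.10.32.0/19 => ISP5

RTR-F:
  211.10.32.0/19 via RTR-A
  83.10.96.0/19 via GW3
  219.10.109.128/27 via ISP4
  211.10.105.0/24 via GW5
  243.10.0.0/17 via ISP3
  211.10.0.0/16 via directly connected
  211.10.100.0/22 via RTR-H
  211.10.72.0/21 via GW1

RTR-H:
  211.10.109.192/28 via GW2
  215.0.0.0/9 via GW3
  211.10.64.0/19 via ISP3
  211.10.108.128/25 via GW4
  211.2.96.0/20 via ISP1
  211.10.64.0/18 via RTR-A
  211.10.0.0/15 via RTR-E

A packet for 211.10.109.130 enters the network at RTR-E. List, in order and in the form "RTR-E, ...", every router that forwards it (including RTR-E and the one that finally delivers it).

RTR-E, RTR-H, RTR-A, RTR-F

At RTR-E: longest match for 211.10.109.130 is 211.8.0.0/14 -> RTR-H
At RTR-H: longest match for 211.10.109.130 is 211.10.64.0/18 -> RTR-A
At RTR-A: longest match for 211.10.109.130 is 210.0.0.0/7 -> RTR-F
At RTR-F: longest match for 211.10.109.130 is 211.10.0.0/16 -> directly connected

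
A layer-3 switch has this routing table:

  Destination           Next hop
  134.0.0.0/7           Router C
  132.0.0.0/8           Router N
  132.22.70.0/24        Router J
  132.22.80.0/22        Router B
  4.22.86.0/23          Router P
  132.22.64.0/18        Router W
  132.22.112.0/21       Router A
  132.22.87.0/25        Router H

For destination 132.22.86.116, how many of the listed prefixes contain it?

Prefixes containing 132.22.86.116:
  132.0.0.0/8 (132.0.0.0 - 132.255.255.255)
  132.22.64.0/18 (132.22.64.0 - 132.22.127.255)
Total matching entries: 2.

2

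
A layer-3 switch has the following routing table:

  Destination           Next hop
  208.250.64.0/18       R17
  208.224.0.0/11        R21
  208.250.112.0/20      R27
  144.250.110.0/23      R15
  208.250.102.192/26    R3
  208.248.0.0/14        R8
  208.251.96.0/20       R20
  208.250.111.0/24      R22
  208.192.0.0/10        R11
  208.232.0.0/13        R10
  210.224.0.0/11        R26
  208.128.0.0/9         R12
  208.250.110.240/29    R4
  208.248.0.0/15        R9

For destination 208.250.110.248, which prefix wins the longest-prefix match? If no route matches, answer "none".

208.250.64.0/18

Entries matching 208.250.110.248:
  208.128.0.0/9 (208.128.0.0 - 208.255.255.255)
  208.192.0.0/10 (208.192.0.0 - 208.255.255.255)
  208.224.0.0/11 (208.224.0.0 - 208.255.255.255)
  208.248.0.0/14 (208.248.0.0 - 208.251.255.255)
  208.250.64.0/18 (208.250.64.0 - 208.250.127.255)
Most specific is 208.250.64.0/18.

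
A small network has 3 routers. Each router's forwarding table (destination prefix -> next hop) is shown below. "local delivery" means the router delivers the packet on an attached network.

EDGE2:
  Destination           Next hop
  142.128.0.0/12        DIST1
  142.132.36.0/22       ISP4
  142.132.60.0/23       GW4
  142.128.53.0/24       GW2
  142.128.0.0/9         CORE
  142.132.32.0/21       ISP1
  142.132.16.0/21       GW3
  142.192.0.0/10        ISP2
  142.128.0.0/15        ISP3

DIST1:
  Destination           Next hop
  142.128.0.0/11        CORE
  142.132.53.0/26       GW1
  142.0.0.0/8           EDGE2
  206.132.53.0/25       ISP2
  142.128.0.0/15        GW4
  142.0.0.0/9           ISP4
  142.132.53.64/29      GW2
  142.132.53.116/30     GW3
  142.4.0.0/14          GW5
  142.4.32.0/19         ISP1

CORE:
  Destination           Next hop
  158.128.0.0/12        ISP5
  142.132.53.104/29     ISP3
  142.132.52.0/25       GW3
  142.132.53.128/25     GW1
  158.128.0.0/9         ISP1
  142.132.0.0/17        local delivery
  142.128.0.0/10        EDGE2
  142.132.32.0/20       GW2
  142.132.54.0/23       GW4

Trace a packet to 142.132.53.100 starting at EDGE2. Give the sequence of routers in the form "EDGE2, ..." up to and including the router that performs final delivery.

EDGE2, DIST1, CORE

At EDGE2: longest match for 142.132.53.100 is 142.128.0.0/12 -> DIST1
At DIST1: longest match for 142.132.53.100 is 142.128.0.0/11 -> CORE
At CORE: longest match for 142.132.53.100 is 142.132.0.0/17 -> local delivery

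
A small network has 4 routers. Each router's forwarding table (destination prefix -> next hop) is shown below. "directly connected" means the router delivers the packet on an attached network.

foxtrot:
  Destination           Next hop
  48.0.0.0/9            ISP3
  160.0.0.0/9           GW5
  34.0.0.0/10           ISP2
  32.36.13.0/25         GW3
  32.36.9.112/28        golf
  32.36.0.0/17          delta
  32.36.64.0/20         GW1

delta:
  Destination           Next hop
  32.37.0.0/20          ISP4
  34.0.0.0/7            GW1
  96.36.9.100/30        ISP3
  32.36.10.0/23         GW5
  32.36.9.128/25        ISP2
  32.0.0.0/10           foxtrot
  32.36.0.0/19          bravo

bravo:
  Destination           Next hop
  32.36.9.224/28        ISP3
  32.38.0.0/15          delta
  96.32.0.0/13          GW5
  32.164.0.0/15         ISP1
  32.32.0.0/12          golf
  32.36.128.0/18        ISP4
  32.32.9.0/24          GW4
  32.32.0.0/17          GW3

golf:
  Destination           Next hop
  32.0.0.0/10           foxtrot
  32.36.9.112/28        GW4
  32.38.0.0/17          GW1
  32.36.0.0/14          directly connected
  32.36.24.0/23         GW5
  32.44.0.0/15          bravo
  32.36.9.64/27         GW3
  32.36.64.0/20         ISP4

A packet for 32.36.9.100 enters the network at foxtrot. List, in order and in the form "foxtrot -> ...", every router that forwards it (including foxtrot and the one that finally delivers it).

foxtrot -> delta -> bravo -> golf

At foxtrot: longest match for 32.36.9.100 is 32.36.0.0/17 -> delta
At delta: longest match for 32.36.9.100 is 32.36.0.0/19 -> bravo
At bravo: longest match for 32.36.9.100 is 32.32.0.0/12 -> golf
At golf: longest match for 32.36.9.100 is 32.36.0.0/14 -> directly connected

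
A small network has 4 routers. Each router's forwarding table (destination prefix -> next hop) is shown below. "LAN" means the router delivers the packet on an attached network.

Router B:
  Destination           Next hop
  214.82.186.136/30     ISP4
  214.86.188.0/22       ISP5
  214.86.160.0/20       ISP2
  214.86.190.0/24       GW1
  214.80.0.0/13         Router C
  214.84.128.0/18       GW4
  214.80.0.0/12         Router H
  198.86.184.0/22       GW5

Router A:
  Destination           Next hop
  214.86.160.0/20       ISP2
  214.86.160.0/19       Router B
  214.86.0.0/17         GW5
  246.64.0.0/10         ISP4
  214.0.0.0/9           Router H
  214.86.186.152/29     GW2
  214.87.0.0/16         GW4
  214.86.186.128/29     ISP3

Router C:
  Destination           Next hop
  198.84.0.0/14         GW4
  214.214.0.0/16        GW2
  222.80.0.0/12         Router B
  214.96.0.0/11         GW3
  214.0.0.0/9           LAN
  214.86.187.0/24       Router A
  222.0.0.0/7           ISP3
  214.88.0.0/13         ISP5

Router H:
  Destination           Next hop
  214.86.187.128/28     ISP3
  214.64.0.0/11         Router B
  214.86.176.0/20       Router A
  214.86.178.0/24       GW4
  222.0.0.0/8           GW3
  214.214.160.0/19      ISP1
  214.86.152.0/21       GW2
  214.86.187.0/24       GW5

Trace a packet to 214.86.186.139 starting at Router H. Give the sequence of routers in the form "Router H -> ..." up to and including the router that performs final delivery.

Router H -> Router A -> Router B -> Router C

At Router H: longest match for 214.86.186.139 is 214.86.176.0/20 -> Router A
At Router A: longest match for 214.86.186.139 is 214.86.160.0/19 -> Router B
At Router B: longest match for 214.86.186.139 is 214.80.0.0/13 -> Router C
At Router C: longest match for 214.86.186.139 is 214.0.0.0/9 -> LAN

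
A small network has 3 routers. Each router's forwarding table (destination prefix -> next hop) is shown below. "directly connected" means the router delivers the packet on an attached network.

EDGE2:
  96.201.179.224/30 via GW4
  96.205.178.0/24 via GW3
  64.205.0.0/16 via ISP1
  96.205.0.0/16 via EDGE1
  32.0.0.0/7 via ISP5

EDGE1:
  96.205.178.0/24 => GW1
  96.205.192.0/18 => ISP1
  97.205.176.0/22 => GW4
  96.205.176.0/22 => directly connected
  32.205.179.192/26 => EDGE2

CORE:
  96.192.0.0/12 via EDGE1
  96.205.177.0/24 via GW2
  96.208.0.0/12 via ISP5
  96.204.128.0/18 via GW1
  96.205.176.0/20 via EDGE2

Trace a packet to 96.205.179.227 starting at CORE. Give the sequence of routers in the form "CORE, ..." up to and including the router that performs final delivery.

At CORE: longest match for 96.205.179.227 is 96.205.176.0/20 -> EDGE2
At EDGE2: longest match for 96.205.179.227 is 96.205.0.0/16 -> EDGE1
At EDGE1: longest match for 96.205.179.227 is 96.205.176.0/22 -> directly connected

CORE, EDGE2, EDGE1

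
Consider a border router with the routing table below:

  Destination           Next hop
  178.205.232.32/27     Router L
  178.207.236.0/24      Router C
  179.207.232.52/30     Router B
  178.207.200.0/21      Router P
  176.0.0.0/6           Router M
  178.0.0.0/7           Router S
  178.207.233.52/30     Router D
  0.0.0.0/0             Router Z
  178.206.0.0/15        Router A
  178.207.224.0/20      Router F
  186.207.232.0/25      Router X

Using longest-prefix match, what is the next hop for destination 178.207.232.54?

Router F

Routes whose prefix contains 178.207.232.54:
  0.0.0.0/0 (default, matches everything) -> Router Z
  176.0.0.0/6 (176.0.0.0 - 179.255.255.255) -> Router M
  178.0.0.0/7 (178.0.0.0 - 179.255.255.255) -> Router S
  178.206.0.0/15 (178.206.0.0 - 178.207.255.255) -> Router A
  178.207.224.0/20 (178.207.224.0 - 178.207.239.255) -> Router F
More-specific entries that do NOT match:
  179.207.232.52/30 (179.207.232.52 - 179.207.232.55) does not contain 178.207.232.54
  178.207.233.52/30 (178.207.233.52 - 178.207.233.55) does not contain 178.207.232.54
  178.205.232.32/27 (178.205.232.32 - 178.205.232.63) does not contain 178.207.232.54
  186.207.232.0/25 (186.207.232.0 - 186.207.232.127) does not contain 178.207.232.54
  178.207.236.0/24 (178.207.236.0 - 178.207.236.255) does not contain 178.207.232.54
  178.207.200.0/21 (178.207.200.0 - 178.207.207.255) does not contain 178.207.232.54
Longest matching prefix is /20 -> next hop Router F.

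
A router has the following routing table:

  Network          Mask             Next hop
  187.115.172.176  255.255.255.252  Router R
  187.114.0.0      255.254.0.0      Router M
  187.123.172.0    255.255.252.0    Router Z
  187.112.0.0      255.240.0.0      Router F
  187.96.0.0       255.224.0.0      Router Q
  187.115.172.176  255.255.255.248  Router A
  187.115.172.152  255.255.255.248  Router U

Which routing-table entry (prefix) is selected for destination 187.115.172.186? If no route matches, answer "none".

187.114.0.0/15

Entries matching 187.115.172.186:
  187.96.0.0/11 (187.96.0.0 - 187.127.255.255)
  187.112.0.0/12 (187.112.0.0 - 187.127.255.255)
  187.114.0.0/15 (187.114.0.0 - 187.115.255.255)
Most specific is 187.114.0.0/15.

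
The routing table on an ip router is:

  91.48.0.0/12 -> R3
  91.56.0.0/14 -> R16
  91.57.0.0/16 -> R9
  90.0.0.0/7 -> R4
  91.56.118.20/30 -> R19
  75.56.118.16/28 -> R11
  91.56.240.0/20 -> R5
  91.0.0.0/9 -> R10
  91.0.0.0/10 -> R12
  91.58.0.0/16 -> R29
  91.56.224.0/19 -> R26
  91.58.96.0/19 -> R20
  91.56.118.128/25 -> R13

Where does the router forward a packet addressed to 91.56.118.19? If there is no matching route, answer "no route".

R16

Routes whose prefix contains 91.56.118.19:
  90.0.0.0/7 (90.0.0.0 - 91.255.255.255) -> R4
  91.0.0.0/9 (91.0.0.0 - 91.127.255.255) -> R10
  91.0.0.0/10 (91.0.0.0 - 91.63.255.255) -> R12
  91.48.0.0/12 (91.48.0.0 - 91.63.255.255) -> R3
  91.56.0.0/14 (91.56.0.0 - 91.59.255.255) -> R16
More-specific entries that do NOT match:
  91.56.118.20/30 (91.56.118.20 - 91.56.118.23) does not contain 91.56.118.19
  75.56.118.16/28 (75.56.118.16 - 75.56.118.31) does not contain 91.56.118.19
  91.56.118.128/25 (91.56.118.128 - 91.56.118.255) does not contain 91.56.118.19
  91.56.240.0/20 (91.56.240.0 - 91.56.255.255) does not contain 91.56.118.19
  91.56.224.0/19 (91.56.224.0 - 91.56.255.255) does not contain 91.56.118.19
  91.58.96.0/19 (91.58.96.0 - 91.58.127.255) does not contain 91.56.118.19
  91.57.0.0/16 (91.57.0.0 - 91.57.255.255) does not contain 91.56.118.19
  91.58.0.0/16 (91.58.0.0 - 91.58.255.255) does not contain 91.56.118.19
Longest matching prefix is /14 -> next hop R16.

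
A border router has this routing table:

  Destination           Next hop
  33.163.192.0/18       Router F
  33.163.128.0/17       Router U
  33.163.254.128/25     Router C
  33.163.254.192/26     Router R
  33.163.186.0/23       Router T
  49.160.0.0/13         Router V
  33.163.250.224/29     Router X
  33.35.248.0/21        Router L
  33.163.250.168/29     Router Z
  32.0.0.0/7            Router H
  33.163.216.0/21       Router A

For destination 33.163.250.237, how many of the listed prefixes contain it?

3

Prefixes containing 33.163.250.237:
  32.0.0.0/7 (32.0.0.0 - 33.255.255.255)
  33.163.128.0/17 (33.163.128.0 - 33.163.255.255)
  33.163.192.0/18 (33.163.192.0 - 33.163.255.255)
Total matching entries: 3.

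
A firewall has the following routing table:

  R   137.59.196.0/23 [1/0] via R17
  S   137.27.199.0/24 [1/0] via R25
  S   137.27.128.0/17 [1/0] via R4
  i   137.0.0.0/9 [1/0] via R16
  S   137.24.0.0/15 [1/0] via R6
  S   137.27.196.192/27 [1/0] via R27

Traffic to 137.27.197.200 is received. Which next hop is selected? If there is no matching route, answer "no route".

Routes whose prefix contains 137.27.197.200:
  137.0.0.0/9 (137.0.0.0 - 137.127.255.255) -> R16
  137.27.128.0/17 (137.27.128.0 - 137.27.255.255) -> R4
More-specific entries that do NOT match:
  137.27.196.192/27 (137.27.196.192 - 137.27.196.223) does not contain 137.27.197.200
  137.27.199.0/24 (137.27.199.0 - 137.27.199.255) does not contain 137.27.197.200
  137.59.196.0/23 (137.59.196.0 - 137.59.197.255) does not contain 137.27.197.200
Longest matching prefix is /17 -> next hop R4.

R4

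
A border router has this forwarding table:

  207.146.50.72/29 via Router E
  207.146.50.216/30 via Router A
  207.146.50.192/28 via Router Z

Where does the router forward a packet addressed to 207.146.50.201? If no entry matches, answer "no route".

Router Z

Routes whose prefix contains 207.146.50.201:
  207.146.50.192/28 (207.146.50.192 - 207.146.50.207) -> Router Z
More-specific entries that do NOT match:
  207.146.50.216/30 (207.146.50.216 - 207.146.50.219) does not contain 207.146.50.201
  207.146.50.72/29 (207.146.50.72 - 207.146.50.79) does not contain 207.146.50.201
Longest matching prefix is /28 -> next hop Router Z.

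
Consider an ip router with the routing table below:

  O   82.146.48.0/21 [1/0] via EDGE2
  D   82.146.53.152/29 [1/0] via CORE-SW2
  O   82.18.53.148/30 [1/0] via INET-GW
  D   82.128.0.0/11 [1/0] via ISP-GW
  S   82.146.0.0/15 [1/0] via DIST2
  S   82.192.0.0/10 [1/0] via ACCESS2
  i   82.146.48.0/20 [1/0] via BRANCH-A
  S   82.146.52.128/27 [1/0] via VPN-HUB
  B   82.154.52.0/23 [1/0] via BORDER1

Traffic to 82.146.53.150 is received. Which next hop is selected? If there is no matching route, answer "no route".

EDGE2

Routes whose prefix contains 82.146.53.150:
  82.128.0.0/11 (82.128.0.0 - 82.159.255.255) -> ISP-GW
  82.146.0.0/15 (82.146.0.0 - 82.147.255.255) -> DIST2
  82.146.48.0/20 (82.146.48.0 - 82.146.63.255) -> BRANCH-A
  82.146.48.0/21 (82.146.48.0 - 82.146.55.255) -> EDGE2
More-specific entries that do NOT match:
  82.18.53.148/30 (82.18.53.148 - 82.18.53.151) does not contain 82.146.53.150
  82.146.53.152/29 (82.146.53.152 - 82.146.53.159) does not contain 82.146.53.150
  82.146.52.128/27 (82.146.52.128 - 82.146.52.159) does not contain 82.146.53.150
  82.154.52.0/23 (82.154.52.0 - 82.154.53.255) does not contain 82.146.53.150
Longest matching prefix is /21 -> next hop EDGE2.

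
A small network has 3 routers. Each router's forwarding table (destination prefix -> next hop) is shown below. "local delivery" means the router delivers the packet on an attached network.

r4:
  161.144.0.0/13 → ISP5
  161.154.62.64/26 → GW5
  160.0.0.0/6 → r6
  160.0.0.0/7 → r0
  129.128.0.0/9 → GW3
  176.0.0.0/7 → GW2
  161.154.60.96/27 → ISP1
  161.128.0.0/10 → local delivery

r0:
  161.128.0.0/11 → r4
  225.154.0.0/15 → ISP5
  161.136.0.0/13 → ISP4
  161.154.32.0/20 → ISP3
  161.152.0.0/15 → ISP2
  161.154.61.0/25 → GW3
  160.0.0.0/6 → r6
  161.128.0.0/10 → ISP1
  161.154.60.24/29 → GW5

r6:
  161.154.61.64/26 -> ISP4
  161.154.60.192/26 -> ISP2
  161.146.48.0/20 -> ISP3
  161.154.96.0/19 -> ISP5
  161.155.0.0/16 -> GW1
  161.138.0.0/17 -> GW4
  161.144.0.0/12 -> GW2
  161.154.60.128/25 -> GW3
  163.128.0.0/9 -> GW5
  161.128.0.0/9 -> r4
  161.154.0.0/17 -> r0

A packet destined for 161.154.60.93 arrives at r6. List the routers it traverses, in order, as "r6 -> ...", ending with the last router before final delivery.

At r6: longest match for 161.154.60.93 is 161.154.0.0/17 -> r0
At r0: longest match for 161.154.60.93 is 161.128.0.0/11 -> r4
At r4: longest match for 161.154.60.93 is 161.128.0.0/10 -> local delivery

r6 -> r0 -> r4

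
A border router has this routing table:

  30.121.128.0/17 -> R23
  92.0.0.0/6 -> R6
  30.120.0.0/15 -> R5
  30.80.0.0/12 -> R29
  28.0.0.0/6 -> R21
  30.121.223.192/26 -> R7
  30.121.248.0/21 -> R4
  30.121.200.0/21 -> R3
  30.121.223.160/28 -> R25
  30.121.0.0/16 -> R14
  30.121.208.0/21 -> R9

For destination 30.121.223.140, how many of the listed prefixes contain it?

Prefixes containing 30.121.223.140:
  28.0.0.0/6 (28.0.0.0 - 31.255.255.255)
  30.120.0.0/15 (30.120.0.0 - 30.121.255.255)
  30.121.0.0/16 (30.121.0.0 - 30.121.255.255)
  30.121.128.0/17 (30.121.128.0 - 30.121.255.255)
Total matching entries: 4.

4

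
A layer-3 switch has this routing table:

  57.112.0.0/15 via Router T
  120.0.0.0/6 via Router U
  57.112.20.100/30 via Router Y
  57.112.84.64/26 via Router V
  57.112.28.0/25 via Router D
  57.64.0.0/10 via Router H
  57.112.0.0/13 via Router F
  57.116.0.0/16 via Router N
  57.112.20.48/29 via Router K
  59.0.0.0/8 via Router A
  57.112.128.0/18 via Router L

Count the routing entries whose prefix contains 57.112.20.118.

3

Prefixes containing 57.112.20.118:
  57.64.0.0/10 (57.64.0.0 - 57.127.255.255)
  57.112.0.0/13 (57.112.0.0 - 57.119.255.255)
  57.112.0.0/15 (57.112.0.0 - 57.113.255.255)
Total matching entries: 3.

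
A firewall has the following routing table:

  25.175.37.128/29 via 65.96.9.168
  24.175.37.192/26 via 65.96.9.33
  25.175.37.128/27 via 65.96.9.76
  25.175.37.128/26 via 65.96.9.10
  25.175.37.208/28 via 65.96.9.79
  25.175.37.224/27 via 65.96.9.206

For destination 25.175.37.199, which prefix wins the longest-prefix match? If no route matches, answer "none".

none

25.175.37.199 is outside every listed prefix and there is no default route.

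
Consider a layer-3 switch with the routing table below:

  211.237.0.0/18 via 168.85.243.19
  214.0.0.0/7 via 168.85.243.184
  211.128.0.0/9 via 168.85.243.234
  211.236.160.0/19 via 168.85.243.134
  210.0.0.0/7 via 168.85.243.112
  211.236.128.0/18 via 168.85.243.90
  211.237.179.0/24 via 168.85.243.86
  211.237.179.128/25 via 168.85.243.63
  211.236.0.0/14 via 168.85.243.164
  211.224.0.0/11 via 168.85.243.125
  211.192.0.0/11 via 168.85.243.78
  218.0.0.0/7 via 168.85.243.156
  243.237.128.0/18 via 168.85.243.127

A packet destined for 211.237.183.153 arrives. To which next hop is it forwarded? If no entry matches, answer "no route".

168.85.243.164

Routes whose prefix contains 211.237.183.153:
  210.0.0.0/7 (210.0.0.0 - 211.255.255.255) -> 168.85.243.112
  211.128.0.0/9 (211.128.0.0 - 211.255.255.255) -> 168.85.243.234
  211.224.0.0/11 (211.224.0.0 - 211.255.255.255) -> 168.85.243.125
  211.236.0.0/14 (211.236.0.0 - 211.239.255.255) -> 168.85.243.164
More-specific entries that do NOT match:
  211.237.179.128/25 (211.237.179.128 - 211.237.179.255) does not contain 211.237.183.153
  211.237.179.0/24 (211.237.179.0 - 211.237.179.255) does not contain 211.237.183.153
  211.236.160.0/19 (211.236.160.0 - 211.236.191.255) does not contain 211.237.183.153
  211.237.0.0/18 (211.237.0.0 - 211.237.63.255) does not contain 211.237.183.153
  211.236.128.0/18 (211.236.128.0 - 211.236.191.255) does not contain 211.237.183.153
  243.237.128.0/18 (243.237.128.0 - 243.237.191.255) does not contain 211.237.183.153
Longest matching prefix is /14 -> next hop 168.85.243.164.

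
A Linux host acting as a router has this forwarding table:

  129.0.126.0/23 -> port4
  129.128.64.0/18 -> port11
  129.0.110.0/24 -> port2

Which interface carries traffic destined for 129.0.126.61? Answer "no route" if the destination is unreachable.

port4

Routes whose prefix contains 129.0.126.61:
  129.0.126.0/23 (129.0.126.0 - 129.0.127.255) -> port4
More-specific entries that do NOT match:
  129.0.110.0/24 (129.0.110.0 - 129.0.110.255) does not contain 129.0.126.61
Longest matching prefix is /23 -> interface port4.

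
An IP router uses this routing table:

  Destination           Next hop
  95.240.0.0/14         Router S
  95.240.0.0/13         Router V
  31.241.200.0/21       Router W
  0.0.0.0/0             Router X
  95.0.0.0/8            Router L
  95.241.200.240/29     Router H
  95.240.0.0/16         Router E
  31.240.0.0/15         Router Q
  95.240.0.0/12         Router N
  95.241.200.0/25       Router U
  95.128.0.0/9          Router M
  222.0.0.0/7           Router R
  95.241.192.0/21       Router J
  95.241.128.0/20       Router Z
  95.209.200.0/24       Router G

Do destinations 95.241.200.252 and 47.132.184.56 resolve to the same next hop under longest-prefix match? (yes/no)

95.241.200.252: longest match 95.240.0.0/14 -> Router S
47.132.184.56: longest match 0.0.0.0/0 -> Router X

no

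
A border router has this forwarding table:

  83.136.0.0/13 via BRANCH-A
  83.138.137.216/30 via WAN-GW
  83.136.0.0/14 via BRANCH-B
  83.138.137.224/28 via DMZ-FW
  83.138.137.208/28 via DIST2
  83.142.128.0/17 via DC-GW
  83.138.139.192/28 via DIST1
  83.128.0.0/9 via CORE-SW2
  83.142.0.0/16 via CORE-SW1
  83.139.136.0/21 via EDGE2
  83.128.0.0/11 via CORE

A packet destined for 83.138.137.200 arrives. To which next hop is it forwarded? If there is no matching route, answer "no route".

Routes whose prefix contains 83.138.137.200:
  83.128.0.0/9 (83.128.0.0 - 83.255.255.255) -> CORE-SW2
  83.128.0.0/11 (83.128.0.0 - 83.159.255.255) -> CORE
  83.136.0.0/13 (83.136.0.0 - 83.143.255.255) -> BRANCH-A
  83.136.0.0/14 (83.136.0.0 - 83.139.255.255) -> BRANCH-B
More-specific entries that do NOT match:
  83.138.137.216/30 (83.138.137.216 - 83.138.137.219) does not contain 83.138.137.200
  83.138.137.224/28 (83.138.137.224 - 83.138.137.239) does not contain 83.138.137.200
  83.138.137.208/28 (83.138.137.208 - 83.138.137.223) does not contain 83.138.137.200
  83.138.139.192/28 (83.138.139.192 - 83.138.139.207) does not contain 83.138.137.200
  83.139.136.0/21 (83.139.136.0 - 83.139.143.255) does not contain 83.138.137.200
  83.142.128.0/17 (83.142.128.0 - 83.142.255.255) does not contain 83.138.137.200
  83.142.0.0/16 (83.142.0.0 - 83.142.255.255) does not contain 83.138.137.200
Longest matching prefix is /14 -> next hop BRANCH-B.

BRANCH-B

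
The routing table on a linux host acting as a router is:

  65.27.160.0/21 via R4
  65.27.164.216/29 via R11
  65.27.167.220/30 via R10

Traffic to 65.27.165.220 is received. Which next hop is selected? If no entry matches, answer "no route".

Routes whose prefix contains 65.27.165.220:
  65.27.160.0/21 (65.27.160.0 - 65.27.167.255) -> R4
More-specific entries that do NOT match:
  65.27.167.220/30 (65.27.167.220 - 65.27.167.223) does not contain 65.27.165.220
  65.27.164.216/29 (65.27.164.216 - 65.27.164.223) does not contain 65.27.165.220
Longest matching prefix is /21 -> next hop R4.

R4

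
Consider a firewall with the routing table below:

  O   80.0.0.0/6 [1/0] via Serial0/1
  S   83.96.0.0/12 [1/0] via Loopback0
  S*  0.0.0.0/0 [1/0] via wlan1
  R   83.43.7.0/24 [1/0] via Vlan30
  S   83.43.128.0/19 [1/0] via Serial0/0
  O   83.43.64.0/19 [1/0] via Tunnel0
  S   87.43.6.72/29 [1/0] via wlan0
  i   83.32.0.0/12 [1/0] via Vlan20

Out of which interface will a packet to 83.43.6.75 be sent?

Vlan20

Routes whose prefix contains 83.43.6.75:
  0.0.0.0/0 (default, matches everything) -> wlan1
  80.0.0.0/6 (80.0.0.0 - 83.255.255.255) -> Serial0/1
  83.32.0.0/12 (83.32.0.0 - 83.47.255.255) -> Vlan20
More-specific entries that do NOT match:
  87.43.6.72/29 (87.43.6.72 - 87.43.6.79) does not contain 83.43.6.75
  83.43.7.0/24 (83.43.7.0 - 83.43.7.255) does not contain 83.43.6.75
  83.43.128.0/19 (83.43.128.0 - 83.43.159.255) does not contain 83.43.6.75
  83.43.64.0/19 (83.43.64.0 - 83.43.95.255) does not contain 83.43.6.75
Longest matching prefix is /12 -> interface Vlan20.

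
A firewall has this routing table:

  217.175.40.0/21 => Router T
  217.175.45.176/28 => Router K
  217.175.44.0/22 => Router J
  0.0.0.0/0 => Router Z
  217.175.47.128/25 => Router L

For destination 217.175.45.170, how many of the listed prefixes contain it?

Prefixes containing 217.175.45.170:
  0.0.0.0/0 (default, matches everything)
  217.175.40.0/21 (217.175.40.0 - 217.175.47.255)
  217.175.44.0/22 (217.175.44.0 - 217.175.47.255)
Total matching entries: 3.

3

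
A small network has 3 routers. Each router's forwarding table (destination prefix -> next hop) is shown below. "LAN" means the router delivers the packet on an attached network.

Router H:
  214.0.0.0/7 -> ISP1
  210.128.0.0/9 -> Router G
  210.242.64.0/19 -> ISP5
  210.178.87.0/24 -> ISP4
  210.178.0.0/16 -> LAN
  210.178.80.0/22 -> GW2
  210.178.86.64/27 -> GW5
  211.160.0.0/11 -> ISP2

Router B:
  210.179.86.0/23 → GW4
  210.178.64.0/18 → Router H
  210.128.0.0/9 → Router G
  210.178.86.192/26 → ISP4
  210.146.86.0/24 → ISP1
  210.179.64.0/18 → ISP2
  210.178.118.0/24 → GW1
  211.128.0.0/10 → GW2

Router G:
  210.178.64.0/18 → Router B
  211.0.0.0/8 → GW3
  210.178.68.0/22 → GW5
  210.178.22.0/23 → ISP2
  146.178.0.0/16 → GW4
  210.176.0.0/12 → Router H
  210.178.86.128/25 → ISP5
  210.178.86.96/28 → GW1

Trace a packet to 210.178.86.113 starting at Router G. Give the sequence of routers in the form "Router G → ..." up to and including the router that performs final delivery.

Router G → Router B → Router H

At Router G: longest match for 210.178.86.113 is 210.178.64.0/18 -> Router B
At Router B: longest match for 210.178.86.113 is 210.178.64.0/18 -> Router H
At Router H: longest match for 210.178.86.113 is 210.178.0.0/16 -> LAN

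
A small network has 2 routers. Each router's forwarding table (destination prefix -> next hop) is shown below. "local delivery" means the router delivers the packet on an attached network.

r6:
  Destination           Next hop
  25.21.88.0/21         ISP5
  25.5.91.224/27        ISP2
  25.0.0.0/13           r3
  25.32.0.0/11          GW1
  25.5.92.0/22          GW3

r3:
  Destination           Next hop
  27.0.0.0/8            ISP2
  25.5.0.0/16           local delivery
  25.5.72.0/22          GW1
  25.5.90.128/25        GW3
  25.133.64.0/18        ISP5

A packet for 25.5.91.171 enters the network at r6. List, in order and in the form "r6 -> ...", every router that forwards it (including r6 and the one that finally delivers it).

At r6: longest match for 25.5.91.171 is 25.0.0.0/13 -> r3
At r3: longest match for 25.5.91.171 is 25.5.0.0/16 -> local delivery

r6 -> r3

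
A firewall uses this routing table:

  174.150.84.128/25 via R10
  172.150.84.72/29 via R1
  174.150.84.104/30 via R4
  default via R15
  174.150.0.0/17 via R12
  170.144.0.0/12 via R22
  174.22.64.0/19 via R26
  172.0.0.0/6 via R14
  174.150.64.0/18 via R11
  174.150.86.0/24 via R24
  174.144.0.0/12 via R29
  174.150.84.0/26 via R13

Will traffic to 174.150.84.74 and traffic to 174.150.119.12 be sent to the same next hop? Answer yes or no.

yes

174.150.84.74: longest match 174.150.64.0/18 -> R11
174.150.119.12: longest match 174.150.64.0/18 -> R11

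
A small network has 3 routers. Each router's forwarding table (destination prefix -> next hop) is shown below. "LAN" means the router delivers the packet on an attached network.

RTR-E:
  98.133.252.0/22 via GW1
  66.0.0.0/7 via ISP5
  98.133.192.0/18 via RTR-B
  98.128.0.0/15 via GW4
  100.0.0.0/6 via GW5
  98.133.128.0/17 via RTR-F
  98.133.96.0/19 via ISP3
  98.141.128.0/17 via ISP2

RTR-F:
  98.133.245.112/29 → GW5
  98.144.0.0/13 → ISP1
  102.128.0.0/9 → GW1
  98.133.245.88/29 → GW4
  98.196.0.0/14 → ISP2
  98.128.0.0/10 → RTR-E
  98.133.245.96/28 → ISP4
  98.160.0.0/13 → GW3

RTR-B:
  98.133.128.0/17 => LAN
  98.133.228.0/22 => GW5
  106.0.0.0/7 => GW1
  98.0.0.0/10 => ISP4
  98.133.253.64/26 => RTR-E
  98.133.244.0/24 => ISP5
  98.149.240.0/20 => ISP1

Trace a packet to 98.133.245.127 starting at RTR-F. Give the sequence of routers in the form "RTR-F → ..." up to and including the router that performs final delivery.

At RTR-F: longest match for 98.133.245.127 is 98.128.0.0/10 -> RTR-E
At RTR-E: longest match for 98.133.245.127 is 98.133.192.0/18 -> RTR-B
At RTR-B: longest match for 98.133.245.127 is 98.133.128.0/17 -> LAN

RTR-F → RTR-E → RTR-B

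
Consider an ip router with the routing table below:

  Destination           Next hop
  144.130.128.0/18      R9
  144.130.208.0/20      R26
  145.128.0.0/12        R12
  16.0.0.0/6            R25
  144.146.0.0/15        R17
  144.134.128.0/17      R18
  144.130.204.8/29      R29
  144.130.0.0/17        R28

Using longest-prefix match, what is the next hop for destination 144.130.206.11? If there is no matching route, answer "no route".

no route

No entry's prefix contains 144.130.206.11; there is no default route.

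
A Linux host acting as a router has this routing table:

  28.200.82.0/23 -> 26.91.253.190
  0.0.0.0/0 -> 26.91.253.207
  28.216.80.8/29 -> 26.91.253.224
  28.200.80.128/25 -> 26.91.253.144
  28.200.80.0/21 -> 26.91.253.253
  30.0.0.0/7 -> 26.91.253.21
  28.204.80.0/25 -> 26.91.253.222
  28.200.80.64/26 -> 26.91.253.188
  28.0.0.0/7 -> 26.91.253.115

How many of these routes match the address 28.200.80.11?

3

Prefixes containing 28.200.80.11:
  0.0.0.0/0 (default, matches everything)
  28.0.0.0/7 (28.0.0.0 - 29.255.255.255)
  28.200.80.0/21 (28.200.80.0 - 28.200.87.255)
Total matching entries: 3.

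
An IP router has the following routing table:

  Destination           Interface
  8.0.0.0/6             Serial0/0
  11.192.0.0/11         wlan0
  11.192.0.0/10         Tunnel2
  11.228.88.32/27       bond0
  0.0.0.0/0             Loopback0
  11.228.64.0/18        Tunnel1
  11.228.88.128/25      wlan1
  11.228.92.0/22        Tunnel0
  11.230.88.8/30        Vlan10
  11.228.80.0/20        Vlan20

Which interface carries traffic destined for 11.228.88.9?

Routes whose prefix contains 11.228.88.9:
  0.0.0.0/0 (default, matches everything) -> Loopback0
  8.0.0.0/6 (8.0.0.0 - 11.255.255.255) -> Serial0/0
  11.192.0.0/10 (11.192.0.0 - 11.255.255.255) -> Tunnel2
  11.228.64.0/18 (11.228.64.0 - 11.228.127.255) -> Tunnel1
  11.228.80.0/20 (11.228.80.0 - 11.228.95.255) -> Vlan20
More-specific entries that do NOT match:
  11.230.88.8/30 (11.230.88.8 - 11.230.88.11) does not contain 11.228.88.9
  11.228.88.32/27 (11.228.88.32 - 11.228.88.63) does not contain 11.228.88.9
  11.228.88.128/25 (11.228.88.128 - 11.228.88.255) does not contain 11.228.88.9
  11.228.92.0/22 (11.228.92.0 - 11.228.95.255) does not contain 11.228.88.9
Longest matching prefix is /20 -> interface Vlan20.

Vlan20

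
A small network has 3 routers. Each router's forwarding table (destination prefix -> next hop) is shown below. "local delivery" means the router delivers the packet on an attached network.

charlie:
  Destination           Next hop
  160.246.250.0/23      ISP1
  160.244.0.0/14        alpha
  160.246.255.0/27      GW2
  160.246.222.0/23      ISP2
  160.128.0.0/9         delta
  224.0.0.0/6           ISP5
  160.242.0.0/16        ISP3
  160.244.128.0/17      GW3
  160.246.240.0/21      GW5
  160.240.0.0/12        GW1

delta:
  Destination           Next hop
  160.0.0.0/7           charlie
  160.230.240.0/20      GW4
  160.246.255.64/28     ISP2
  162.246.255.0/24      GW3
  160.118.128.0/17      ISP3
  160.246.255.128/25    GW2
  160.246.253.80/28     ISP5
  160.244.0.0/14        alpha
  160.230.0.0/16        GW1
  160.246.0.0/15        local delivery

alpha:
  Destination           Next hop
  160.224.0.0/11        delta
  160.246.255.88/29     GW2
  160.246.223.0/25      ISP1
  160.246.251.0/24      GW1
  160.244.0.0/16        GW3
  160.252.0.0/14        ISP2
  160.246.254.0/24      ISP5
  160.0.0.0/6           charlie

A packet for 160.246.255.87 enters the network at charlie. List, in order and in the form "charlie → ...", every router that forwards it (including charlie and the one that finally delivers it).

charlie → alpha → delta

At charlie: longest match for 160.246.255.87 is 160.244.0.0/14 -> alpha
At alpha: longest match for 160.246.255.87 is 160.224.0.0/11 -> delta
At delta: longest match for 160.246.255.87 is 160.246.0.0/15 -> local delivery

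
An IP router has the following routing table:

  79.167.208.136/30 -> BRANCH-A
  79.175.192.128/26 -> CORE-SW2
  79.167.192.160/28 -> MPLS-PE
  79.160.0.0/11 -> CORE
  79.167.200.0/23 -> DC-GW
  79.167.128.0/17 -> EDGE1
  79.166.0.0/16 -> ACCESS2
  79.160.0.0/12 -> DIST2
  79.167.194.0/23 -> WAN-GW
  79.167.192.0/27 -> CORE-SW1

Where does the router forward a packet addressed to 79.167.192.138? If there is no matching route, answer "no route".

EDGE1

Routes whose prefix contains 79.167.192.138:
  79.160.0.0/11 (79.160.0.0 - 79.191.255.255) -> CORE
  79.160.0.0/12 (79.160.0.0 - 79.175.255.255) -> DIST2
  79.167.128.0/17 (79.167.128.0 - 79.167.255.255) -> EDGE1
More-specific entries that do NOT match:
  79.167.208.136/30 (79.167.208.136 - 79.167.208.139) does not contain 79.167.192.138
  79.167.192.160/28 (79.167.192.160 - 79.167.192.175) does not contain 79.167.192.138
  79.167.192.0/27 (79.167.192.0 - 79.167.192.31) does not contain 79.167.192.138
  79.175.192.128/26 (79.175.192.128 - 79.175.192.191) does not contain 79.167.192.138
  79.167.200.0/23 (79.167.200.0 - 79.167.201.255) does not contain 79.167.192.138
  79.167.194.0/23 (79.167.194.0 - 79.167.195.255) does not contain 79.167.192.138
Longest matching prefix is /17 -> next hop EDGE1.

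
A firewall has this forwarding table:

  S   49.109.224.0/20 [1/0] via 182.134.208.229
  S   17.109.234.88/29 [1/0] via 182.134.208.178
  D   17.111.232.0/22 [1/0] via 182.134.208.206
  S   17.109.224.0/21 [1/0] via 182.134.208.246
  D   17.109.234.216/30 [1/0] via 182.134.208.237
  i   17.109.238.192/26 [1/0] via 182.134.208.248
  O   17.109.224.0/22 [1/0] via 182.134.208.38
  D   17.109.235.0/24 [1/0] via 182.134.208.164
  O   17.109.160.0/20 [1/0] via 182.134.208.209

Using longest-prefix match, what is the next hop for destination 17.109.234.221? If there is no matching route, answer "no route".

no route

No entry's prefix contains 17.109.234.221; there is no default route.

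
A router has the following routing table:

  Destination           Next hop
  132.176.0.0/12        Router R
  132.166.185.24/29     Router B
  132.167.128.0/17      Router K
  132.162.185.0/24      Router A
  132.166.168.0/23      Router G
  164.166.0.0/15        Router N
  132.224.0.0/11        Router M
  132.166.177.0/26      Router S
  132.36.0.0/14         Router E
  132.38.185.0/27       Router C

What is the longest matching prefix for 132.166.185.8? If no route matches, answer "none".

132.166.185.8 is outside every listed prefix and there is no default route.

none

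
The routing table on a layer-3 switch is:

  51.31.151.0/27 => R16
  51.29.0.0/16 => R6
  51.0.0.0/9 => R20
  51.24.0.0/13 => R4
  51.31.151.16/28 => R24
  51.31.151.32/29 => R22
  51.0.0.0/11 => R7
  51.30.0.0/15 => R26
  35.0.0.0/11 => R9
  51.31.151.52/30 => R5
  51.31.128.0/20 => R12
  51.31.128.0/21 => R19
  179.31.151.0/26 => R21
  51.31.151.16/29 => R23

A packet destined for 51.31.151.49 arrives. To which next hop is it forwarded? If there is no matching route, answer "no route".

R26

Routes whose prefix contains 51.31.151.49:
  51.0.0.0/9 (51.0.0.0 - 51.127.255.255) -> R20
  51.0.0.0/11 (51.0.0.0 - 51.31.255.255) -> R7
  51.24.0.0/13 (51.24.0.0 - 51.31.255.255) -> R4
  51.30.0.0/15 (51.30.0.0 - 51.31.255.255) -> R26
More-specific entries that do NOT match:
  51.31.151.52/30 (51.31.151.52 - 51.31.151.55) does not contain 51.31.151.49
  51.31.151.32/29 (51.31.151.32 - 51.31.151.39) does not contain 51.31.151.49
  51.31.151.16/29 (51.31.151.16 - 51.31.151.23) does not contain 51.31.151.49
  51.31.151.16/28 (51.31.151.16 - 51.31.151.31) does not contain 51.31.151.49
  51.31.151.0/27 (51.31.151.0 - 51.31.151.31) does not contain 51.31.151.49
  179.31.151.0/26 (179.31.151.0 - 179.31.151.63) does not contain 51.31.151.49
  51.31.128.0/21 (51.31.128.0 - 51.31.135.255) does not contain 51.31.151.49
  51.31.128.0/20 (51.31.128.0 - 51.31.143.255) does not contain 51.31.151.49
  51.29.0.0/16 (51.29.0.0 - 51.29.255.255) does not contain 51.31.151.49
Longest matching prefix is /15 -> next hop R26.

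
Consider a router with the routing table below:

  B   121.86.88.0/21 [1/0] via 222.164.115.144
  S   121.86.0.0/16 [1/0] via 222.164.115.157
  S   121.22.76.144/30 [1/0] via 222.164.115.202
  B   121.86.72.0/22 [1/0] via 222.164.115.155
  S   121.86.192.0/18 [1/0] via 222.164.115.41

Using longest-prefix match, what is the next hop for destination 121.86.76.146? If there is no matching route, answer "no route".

Routes whose prefix contains 121.86.76.146:
  121.86.0.0/16 (121.86.0.0 - 121.86.255.255) -> 222.164.115.157
More-specific entries that do NOT match:
  121.22.76.144/30 (121.22.76.144 - 121.22.76.147) does not contain 121.86.76.146
  121.86.72.0/22 (121.86.72.0 - 121.86.75.255) does not contain 121.86.76.146
  121.86.88.0/21 (121.86.88.0 - 121.86.95.255) does not contain 121.86.76.146
  121.86.192.0/18 (121.86.192.0 - 121.86.255.255) does not contain 121.86.76.146
Longest matching prefix is /16 -> next hop 222.164.115.157.

222.164.115.157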